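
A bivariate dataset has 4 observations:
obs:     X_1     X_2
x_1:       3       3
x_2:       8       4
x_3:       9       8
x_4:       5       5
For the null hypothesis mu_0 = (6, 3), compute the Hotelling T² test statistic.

Step 1 — sample mean vector:
  mean(X_1) = (3 + 8 + 9 + 5) / 4 = 25/4 = 6.25
  mean(X_2) = (3 + 4 + 8 + 5) / 4 = 20/4 = 5
  x̄ = (6.25, 5),  deviation x̄ - mu_0 = (6.25, 5) - (6, 3) = (0.25, 2).

Step 2 — sample covariance matrix, S[i,j] = (1/(n-1)) · Σ_k (x_{k,i} - mean_i) · (x_{k,j} - mean_j), divisor n-1 = 3:
  S[X_1,X_1] = ((-3.25)·(-3.25) + (1.75)·(1.75) + (2.75)·(2.75) + (-1.25)·(-1.25)) / 3 = 22.75/3 = 7.5833
  S[X_1,X_2] = ((-3.25)·(-2) + (1.75)·(-1) + (2.75)·(3) + (-1.25)·(0)) / 3 = 13/3 = 4.3333
  S[X_2,X_2] = ((-2)·(-2) + (-1)·(-1) + (3)·(3) + (0)·(0)) / 3 = 14/3 = 4.6667
  S = [[7.5833, 4.3333],
 [4.3333, 4.6667]].

Step 3 — invert S. det(S) = 7.5833·4.6667 - (4.3333)² = 16.6111.
  S^{-1} = (1/det) · [[d, -b], [-b, a]] = [[0.2809, -0.2609],
 [-0.2609, 0.4565]].

Step 4 — quadratic form (x̄ - mu_0)^T · S^{-1} · (x̄ - mu_0):
  S^{-1} · (x̄ - mu_0) = (-0.4515, 0.8478),
  (x̄ - mu_0)^T · [...] = (0.25)·(-0.4515) + (2)·(0.8478) = 1.5828.

Step 5 — scale by n: T² = 4 · 1.5828 = 6.3311.

T² ≈ 6.3311


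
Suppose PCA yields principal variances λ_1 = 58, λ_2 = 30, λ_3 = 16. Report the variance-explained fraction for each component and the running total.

Step 1 — total variance = trace(Sigma) = Σ λ_i = 58 + 30 + 16 = 104.

Step 2 — fraction explained by component i = λ_i / Σ λ:
  PC1: 58/104 = 0.5577
  PC2: 30/104 = 0.2885
  PC3: 16/104 = 0.1538

Step 3 — cumulative fraction after k components = (λ_1 + ... + λ_k) / Σ λ:
  k = 1: 58/104 = 0.5577
  k = 2: (58 + 30)/104 = 88/104 = 0.8462
  k = 3: (58 + 30 + 16)/104 = 104/104 = 1

Summary (fraction, with percent):

explained: PC1 0.5577 (55.77%), PC2 0.2885 (28.85%), PC3 0.1538 (15.38%);  cumulative: 0.5577, 0.8462, 1


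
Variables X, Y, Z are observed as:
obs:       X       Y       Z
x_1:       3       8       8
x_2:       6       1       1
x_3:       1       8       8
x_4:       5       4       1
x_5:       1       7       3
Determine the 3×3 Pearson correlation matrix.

Step 1 — column means:
  mean(X) = (3 + 6 + 1 + 5 + 1) / 5 = 16/5 = 3.2
  mean(Y) = (8 + 1 + 8 + 4 + 7) / 5 = 28/5 = 5.6
  mean(Z) = (8 + 1 + 8 + 1 + 3) / 5 = 21/5 = 4.2

Step 2 — sample variances and covariances s[i,j] = (1/(n-1)) · Σ_k (x_{k,i} - mean_i) · (x_{k,j} - mean_j), with n-1 = 4:
  s[X,X] = ((-0.2)·(-0.2) + (2.8)·(2.8) + (-2.2)·(-2.2) + (1.8)·(1.8) + (-2.2)·(-2.2)) / 4 = 20.8/4 = 5.2
  s[X,Y] = ((-0.2)·(2.4) + (2.8)·(-4.6) + (-2.2)·(2.4) + (1.8)·(-1.6) + (-2.2)·(1.4)) / 4 = -24.6/4 = -6.15
  s[X,Z] = ((-0.2)·(3.8) + (2.8)·(-3.2) + (-2.2)·(3.8) + (1.8)·(-3.2) + (-2.2)·(-1.2)) / 4 = -21.2/4 = -5.3
  s[Y,Y] = ((2.4)·(2.4) + (-4.6)·(-4.6) + (2.4)·(2.4) + (-1.6)·(-1.6) + (1.4)·(1.4)) / 4 = 37.2/4 = 9.3
  s[Y,Z] = ((2.4)·(3.8) + (-4.6)·(-3.2) + (2.4)·(3.8) + (-1.6)·(-3.2) + (1.4)·(-1.2)) / 4 = 36.4/4 = 9.1
  s[Z,Z] = ((3.8)·(3.8) + (-3.2)·(-3.2) + (3.8)·(3.8) + (-3.2)·(-3.2) + (-1.2)·(-1.2)) / 4 = 50.8/4 = 12.7
  Sample standard deviations s_i = √(s[i,i]):
  s(X) = √(5.2) = 2.2804
  s(Y) = √(9.3) = 3.0496
  s(Z) = √(12.7) = 3.5637

Step 3 — r_{ij} = s_{ij} / (s_i · s_j):
  r[X,X] = 1 (diagonal).
  r[X,Y] = -6.15 / (2.2804 · 3.0496) = -6.15 / 6.9541 = -0.8844
  r[X,Z] = -5.3 / (2.2804 · 3.5637) = -5.3 / 8.1265 = -0.6522
  r[Y,Y] = 1 (diagonal).
  r[Y,Z] = 9.1 / (3.0496 · 3.5637) = 9.1 / 10.8678 = 0.8373
  r[Z,Z] = 1 (diagonal).

R is symmetric with unit diagonal. Assembling:

R = [[1, -0.8844, -0.6522],
 [-0.8844, 1, 0.8373],
 [-0.6522, 0.8373, 1]]


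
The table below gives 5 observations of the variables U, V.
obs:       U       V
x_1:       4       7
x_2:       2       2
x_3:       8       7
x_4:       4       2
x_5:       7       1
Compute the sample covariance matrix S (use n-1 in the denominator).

Step 1 — column means:
  mean(U) = (4 + 2 + 8 + 4 + 7) / 5 = 25/5 = 5
  mean(V) = (7 + 2 + 7 + 2 + 1) / 5 = 19/5 = 3.8

Step 2 — sample covariance S[i,j] = (1/(n-1)) · Σ_k (x_{k,i} - mean_i) · (x_{k,j} - mean_j), with n-1 = 4.
  S[U,U] = ((-1)·(-1) + (-3)·(-3) + (3)·(3) + (-1)·(-1) + (2)·(2)) / 4 = 24/4 = 6
  S[U,V] = ((-1)·(3.2) + (-3)·(-1.8) + (3)·(3.2) + (-1)·(-1.8) + (2)·(-2.8)) / 4 = 8/4 = 2
  S[V,V] = ((3.2)·(3.2) + (-1.8)·(-1.8) + (3.2)·(3.2) + (-1.8)·(-1.8) + (-2.8)·(-2.8)) / 4 = 34.8/4 = 8.7

S is symmetric (S[j,i] = S[i,j]). Assembling:

S = [[6, 2],
 [2, 8.7]]


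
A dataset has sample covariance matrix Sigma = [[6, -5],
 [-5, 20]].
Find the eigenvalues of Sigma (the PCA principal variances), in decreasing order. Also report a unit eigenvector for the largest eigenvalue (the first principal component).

Step 1 — characteristic polynomial of 2×2 Sigma:
  det(Sigma - λI) = λ² - trace · λ + det = 0.
  trace = 6 + 20 = 26, det = 6·20 - (-5)² = 95.
Step 2 — discriminant:
  Δ = trace² - 4·det = 676 - 380 = 296.
Step 3 — eigenvalues:
  λ = (trace ± √Δ)/2 = (26 ± 17.2047)/2,
  λ_1 = 21.6023,  λ_2 = 4.3977.

Step 4 — unit eigenvector for λ_1: solve (Sigma - λ_1 I)v = 0. First row:
  (6 - 21.6023)·v_x + (-5)·v_y = 0, i.e. (-15.6023)·v_x + (-5)·v_y = 0,
  so v ∝ (b, λ_1 - a) = (-5, 15.6023); multiply by -1 so the first entry is positive: u = (5, -15.6023).
  ||u|| = √((5)² + (-15.6023)²) = √(268.4326) ≈ 16.3839,
  v_1 = u/||u|| ≈ (0.3052, -0.9523) (||v_1|| = 1).

λ_1 = 21.6023,  λ_2 = 4.3977;  v_1 ≈ (0.3052, -0.9523)


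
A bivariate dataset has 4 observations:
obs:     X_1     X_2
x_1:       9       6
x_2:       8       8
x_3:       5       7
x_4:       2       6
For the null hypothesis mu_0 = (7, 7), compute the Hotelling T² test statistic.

Step 1 — sample mean vector:
  mean(X_1) = (9 + 8 + 5 + 2) / 4 = 24/4 = 6
  mean(X_2) = (6 + 8 + 7 + 6) / 4 = 27/4 = 6.75
  x̄ = (6, 6.75),  deviation x̄ - mu_0 = (6, 6.75) - (7, 7) = (-1, -0.25).

Step 2 — sample covariance matrix, S[i,j] = (1/(n-1)) · Σ_k (x_{k,i} - mean_i) · (x_{k,j} - mean_j), divisor n-1 = 3:
  S[X_1,X_1] = ((3)·(3) + (2)·(2) + (-1)·(-1) + (-4)·(-4)) / 3 = 30/3 = 10
  S[X_1,X_2] = ((3)·(-0.75) + (2)·(1.25) + (-1)·(0.25) + (-4)·(-0.75)) / 3 = 3/3 = 1
  S[X_2,X_2] = ((-0.75)·(-0.75) + (1.25)·(1.25) + (0.25)·(0.25) + (-0.75)·(-0.75)) / 3 = 2.75/3 = 0.9167
  S = [[10, 1],
 [1, 0.9167]].

Step 3 — invert S. det(S) = 10·0.9167 - (1)² = 8.1667.
  S^{-1} = (1/det) · [[d, -b], [-b, a]] = [[0.1122, -0.1224],
 [-0.1224, 1.2245]].

Step 4 — quadratic form (x̄ - mu_0)^T · S^{-1} · (x̄ - mu_0):
  S^{-1} · (x̄ - mu_0) = (-0.0816, -0.1837),
  (x̄ - mu_0)^T · [...] = (-1)·(-0.0816) + (-0.25)·(-0.1837) = 0.1276.

Step 5 — scale by n: T² = 4 · 0.1276 = 0.5102.

T² ≈ 0.5102


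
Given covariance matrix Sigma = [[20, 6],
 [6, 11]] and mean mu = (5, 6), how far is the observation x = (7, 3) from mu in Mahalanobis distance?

Step 1 — centre the observation: (x - mu) = (2, -3).

Step 2 — invert Sigma. det(Sigma) = 20·11 - (6)² = 184.
  Sigma^{-1} = (1/det) · [[d, -b], [-b, a]] = [[0.0598, -0.0326],
 [-0.0326, 0.1087]].

Step 3 — form the quadratic (x - mu)^T · Sigma^{-1} · (x - mu):
  Sigma^{-1} · (x - mu) = (0.2174, -0.3913).
  (x - mu)^T · [Sigma^{-1} · (x - mu)] = (2)·(0.2174) + (-3)·(-0.3913) = 1.6087.

Step 4 — take square root: d = √(1.6087) ≈ 1.2683.

d(x, mu) = √(1.6087) ≈ 1.2683


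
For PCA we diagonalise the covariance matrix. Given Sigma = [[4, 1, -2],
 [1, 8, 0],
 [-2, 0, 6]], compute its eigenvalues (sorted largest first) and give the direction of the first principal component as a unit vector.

Step 1 — characteristic polynomial p(λ) = det(λI - Sigma) = λ³ - tr·λ² + c_1·λ - det, where tr = trace, c_1 = sum of the principal 2×2 minors, det = det(Sigma):
  tr = 4 + 8 + 6 = 18,
  c_1 = (4·8 - (1)²) + (4·6 - (-2)²) + (8·6 - (0)²) = 31 + 20 + 48 = 99,
  det = 4·(8·6 - (0)²) - (1)·((1)·6 - (0)·(-2)) + (-2)·((1)·(0) - 8·(-2)) = 4·(48) - (1)·(6) + (-2)·(16) = 154.
  So p(λ) = λ³ - 18λ² + 99λ - 154.
Step 2 — look for an integer root (rational root theorem: any rational root is an integer divisor of 154). Testing λ = 7:
  p(7) = 343 - 882 + 693 - 154 = 0  ✓
  Dividing out (λ - 7): p(λ) = (λ - 7)(λ² - 11λ + 22).
Step 3 — remaining eigenvalues from the quadratic λ² - 11λ + 22 = 0:
  Δ = 11² - 4·22 = 121 - 88 = 33,  λ = (11 ± √33)/2 = (11 ± 5.7446)/2 ≈ 8.3723 or 2.6277.
  Sorted: λ_1 = 8.3723,  λ_2 = 7,  λ_3 = 2.6277  (check: sum = 18 = tr ✓).

Step 4 — unit eigenvector for λ_1 ≈ 8.3723: v spans the null space of (Sigma - λ_1 I), whose rows are
  r_1 = (-4.3723, 1, -2),  r_2 = (1, -0.3723, 0),  r_3 = (-2, 0, -2.3723).
  v is orthogonal to every row, so take v ∝ r_1 × r_2 = ((1)·(0) - (-2)·(-0.3723), (-2)·(1) - (-4.3723)·(0), (-4.3723)·(-0.3723) - (1)·(1)) ≈ (-0.7446, -2, 0.6277).
  Rescale (multiply by -1 so the first nonzero entry is positive): u = (0.7446, 2, -0.6277).
  ||u|| = √((0.7446)² + (2)² + (-0.6277)²) = √(4.9484) ≈ 2.2245,  v_1 = u/||u|| ≈ (0.3347, 0.8991, -0.2822) (||v_1|| = 1).

λ_1 = 8.3723,  λ_2 = 7,  λ_3 = 2.6277;  v_1 ≈ (0.3347, 0.8991, -0.2822)


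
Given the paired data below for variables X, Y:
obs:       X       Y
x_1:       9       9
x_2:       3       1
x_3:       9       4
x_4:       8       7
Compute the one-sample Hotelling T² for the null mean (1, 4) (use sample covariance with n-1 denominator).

Step 1 — sample mean vector:
  mean(X) = (9 + 3 + 9 + 8) / 4 = 29/4 = 7.25
  mean(Y) = (9 + 1 + 4 + 7) / 4 = 21/4 = 5.25
  x̄ = (7.25, 5.25),  deviation x̄ - mu_0 = (7.25, 5.25) - (1, 4) = (6.25, 1.25).

Step 2 — sample covariance matrix, S[i,j] = (1/(n-1)) · Σ_k (x_{k,i} - mean_i) · (x_{k,j} - mean_j), divisor n-1 = 3:
  S[X,X] = ((1.75)·(1.75) + (-4.25)·(-4.25) + (1.75)·(1.75) + (0.75)·(0.75)) / 3 = 24.75/3 = 8.25
  S[X,Y] = ((1.75)·(3.75) + (-4.25)·(-4.25) + (1.75)·(-1.25) + (0.75)·(1.75)) / 3 = 23.75/3 = 7.9167
  S[Y,Y] = ((3.75)·(3.75) + (-4.25)·(-4.25) + (-1.25)·(-1.25) + (1.75)·(1.75)) / 3 = 36.75/3 = 12.25
  S = [[8.25, 7.9167],
 [7.9167, 12.25]].

Step 3 — invert S. det(S) = 8.25·12.25 - (7.9167)² = 38.3889.
  S^{-1} = (1/det) · [[d, -b], [-b, a]] = [[0.3191, -0.2062],
 [-0.2062, 0.2149]].

Step 4 — quadratic form (x̄ - mu_0)^T · S^{-1} · (x̄ - mu_0):
  S^{-1} · (x̄ - mu_0) = (1.7366, -1.0203),
  (x̄ - mu_0)^T · [...] = (6.25)·(1.7366) + (1.25)·(-1.0203) = 9.5785.

Step 5 — scale by n: T² = 4 · 9.5785 = 38.314.

T² ≈ 38.314


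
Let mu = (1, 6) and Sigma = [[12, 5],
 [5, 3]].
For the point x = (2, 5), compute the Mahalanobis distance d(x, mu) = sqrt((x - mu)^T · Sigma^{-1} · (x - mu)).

Step 1 — centre the observation: (x - mu) = (1, -1).

Step 2 — invert Sigma. det(Sigma) = 12·3 - (5)² = 11.
  Sigma^{-1} = (1/det) · [[d, -b], [-b, a]] = [[0.2727, -0.4545],
 [-0.4545, 1.0909]].

Step 3 — form the quadratic (x - mu)^T · Sigma^{-1} · (x - mu):
  Sigma^{-1} · (x - mu) = (0.7273, -1.5455).
  (x - mu)^T · [Sigma^{-1} · (x - mu)] = (1)·(0.7273) + (-1)·(-1.5455) = 2.2727.

Step 4 — take square root: d = √(2.2727) ≈ 1.5076.

d(x, mu) = √(2.2727) ≈ 1.5076


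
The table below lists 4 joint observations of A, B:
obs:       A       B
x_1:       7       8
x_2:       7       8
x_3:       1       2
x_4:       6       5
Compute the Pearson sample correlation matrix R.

Step 1 — column means:
  mean(A) = (7 + 7 + 1 + 6) / 4 = 21/4 = 5.25
  mean(B) = (8 + 8 + 2 + 5) / 4 = 23/4 = 5.75

Step 2 — sample variances and covariances s[i,j] = (1/(n-1)) · Σ_k (x_{k,i} - mean_i) · (x_{k,j} - mean_j), with n-1 = 3:
  s[A,A] = ((1.75)·(1.75) + (1.75)·(1.75) + (-4.25)·(-4.25) + (0.75)·(0.75)) / 3 = 24.75/3 = 8.25
  s[A,B] = ((1.75)·(2.25) + (1.75)·(2.25) + (-4.25)·(-3.75) + (0.75)·(-0.75)) / 3 = 23.25/3 = 7.75
  s[B,B] = ((2.25)·(2.25) + (2.25)·(2.25) + (-3.75)·(-3.75) + (-0.75)·(-0.75)) / 3 = 24.75/3 = 8.25
  Sample standard deviations s_i = √(s[i,i]):
  s(A) = √(8.25) = 2.8723
  s(B) = √(8.25) = 2.8723

Step 3 — r_{ij} = s_{ij} / (s_i · s_j):
  r[A,A] = 1 (diagonal).
  r[A,B] = 7.75 / (2.8723 · 2.8723) = 7.75 / 8.25 = 0.9394
  r[B,B] = 1 (diagonal).

R is symmetric with unit diagonal. Assembling:

R = [[1, 0.9394],
 [0.9394, 1]]


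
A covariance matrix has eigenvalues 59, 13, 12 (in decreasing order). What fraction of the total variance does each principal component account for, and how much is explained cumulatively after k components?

Step 1 — total variance = trace(Sigma) = Σ λ_i = 59 + 13 + 12 = 84.

Step 2 — fraction explained by component i = λ_i / Σ λ:
  PC1: 59/84 = 0.7024
  PC2: 13/84 = 0.1548
  PC3: 12/84 = 0.1429

Step 3 — cumulative fraction after k components = (λ_1 + ... + λ_k) / Σ λ:
  k = 1: 59/84 = 0.7024
  k = 2: (59 + 13)/84 = 72/84 = 0.8571
  k = 3: (59 + 13 + 12)/84 = 84/84 = 1

Summary (fraction, with percent):

explained: PC1 0.7024 (70.24%), PC2 0.1548 (15.48%), PC3 0.1429 (14.29%);  cumulative: 0.7024, 0.8571, 1


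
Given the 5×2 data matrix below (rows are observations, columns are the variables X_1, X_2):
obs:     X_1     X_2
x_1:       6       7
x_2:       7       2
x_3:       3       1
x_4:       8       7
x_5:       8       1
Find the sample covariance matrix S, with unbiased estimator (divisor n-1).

Step 1 — column means:
  mean(X_1) = (6 + 7 + 3 + 8 + 8) / 5 = 32/5 = 6.4
  mean(X_2) = (7 + 2 + 1 + 7 + 1) / 5 = 18/5 = 3.6

Step 2 — sample covariance S[i,j] = (1/(n-1)) · Σ_k (x_{k,i} - mean_i) · (x_{k,j} - mean_j), with n-1 = 4.
  S[X_1,X_1] = ((-0.4)·(-0.4) + (0.6)·(0.6) + (-3.4)·(-3.4) + (1.6)·(1.6) + (1.6)·(1.6)) / 4 = 17.2/4 = 4.3
  S[X_1,X_2] = ((-0.4)·(3.4) + (0.6)·(-1.6) + (-3.4)·(-2.6) + (1.6)·(3.4) + (1.6)·(-2.6)) / 4 = 7.8/4 = 1.95
  S[X_2,X_2] = ((3.4)·(3.4) + (-1.6)·(-1.6) + (-2.6)·(-2.6) + (3.4)·(3.4) + (-2.6)·(-2.6)) / 4 = 39.2/4 = 9.8

S is symmetric (S[j,i] = S[i,j]). Assembling:

S = [[4.3, 1.95],
 [1.95, 9.8]]


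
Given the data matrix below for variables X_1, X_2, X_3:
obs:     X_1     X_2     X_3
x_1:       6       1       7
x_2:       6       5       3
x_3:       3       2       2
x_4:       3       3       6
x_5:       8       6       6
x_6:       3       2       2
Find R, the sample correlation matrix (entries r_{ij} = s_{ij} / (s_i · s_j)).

Step 1 — column means:
  mean(X_1) = (6 + 6 + 3 + 3 + 8 + 3) / 6 = 29/6 = 4.8333
  mean(X_2) = (1 + 5 + 2 + 3 + 6 + 2) / 6 = 19/6 = 3.1667
  mean(X_3) = (7 + 3 + 2 + 6 + 6 + 2) / 6 = 26/6 = 4.3333

Step 2 — sample variances and covariances s[i,j] = (1/(n-1)) · Σ_k (x_{k,i} - mean_i) · (x_{k,j} - mean_j), with n-1 = 5:
  s[X_1,X_1] = ((1.1667)·(1.1667) + (1.1667)·(1.1667) + (-1.8333)·(-1.8333) + (-1.8333)·(-1.8333) + (3.1667)·(3.1667) + (-1.8333)·(-1.8333)) / 5 = 22.8333/5 = 4.5667
  s[X_1,X_2] = ((1.1667)·(-2.1667) + (1.1667)·(1.8333) + (-1.8333)·(-1.1667) + (-1.8333)·(-0.1667) + (3.1667)·(2.8333) + (-1.8333)·(-1.1667)) / 5 = 13.1667/5 = 2.6333
  s[X_1,X_3] = ((1.1667)·(2.6667) + (1.1667)·(-1.3333) + (-1.8333)·(-2.3333) + (-1.8333)·(1.6667) + (3.1667)·(1.6667) + (-1.8333)·(-2.3333)) / 5 = 12.3333/5 = 2.4667
  s[X_2,X_2] = ((-2.1667)·(-2.1667) + (1.8333)·(1.8333) + (-1.1667)·(-1.1667) + (-0.1667)·(-0.1667) + (2.8333)·(2.8333) + (-1.1667)·(-1.1667)) / 5 = 18.8333/5 = 3.7667
  s[X_2,X_3] = ((-2.1667)·(2.6667) + (1.8333)·(-1.3333) + (-1.1667)·(-2.3333) + (-0.1667)·(1.6667) + (2.8333)·(1.6667) + (-1.1667)·(-2.3333)) / 5 = 1.6667/5 = 0.3333
  s[X_3,X_3] = ((2.6667)·(2.6667) + (-1.3333)·(-1.3333) + (-2.3333)·(-2.3333) + (1.6667)·(1.6667) + (1.6667)·(1.6667) + (-2.3333)·(-2.3333)) / 5 = 25.3333/5 = 5.0667
  Sample standard deviations s_i = √(s[i,i]):
  s(X_1) = √(4.5667) = 2.137
  s(X_2) = √(3.7667) = 1.9408
  s(X_3) = √(5.0667) = 2.2509

Step 3 — r_{ij} = s_{ij} / (s_i · s_j):
  r[X_1,X_1] = 1 (diagonal).
  r[X_1,X_2] = 2.6333 / (2.137 · 1.9408) = 2.6333 / 4.1474 = 0.6349
  r[X_1,X_3] = 2.4667 / (2.137 · 2.2509) = 2.4667 / 4.8102 = 0.5128
  r[X_2,X_2] = 1 (diagonal).
  r[X_2,X_3] = 0.3333 / (1.9408 · 2.2509) = 0.3333 / 4.3686 = 0.0763
  r[X_3,X_3] = 1 (diagonal).

R is symmetric with unit diagonal. Assembling:

R = [[1, 0.6349, 0.5128],
 [0.6349, 1, 0.0763],
 [0.5128, 0.0763, 1]]


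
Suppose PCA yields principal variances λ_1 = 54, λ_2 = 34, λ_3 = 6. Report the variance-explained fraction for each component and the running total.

Step 1 — total variance = trace(Sigma) = Σ λ_i = 54 + 34 + 6 = 94.

Step 2 — fraction explained by component i = λ_i / Σ λ:
  PC1: 54/94 = 0.5745
  PC2: 34/94 = 0.3617
  PC3: 6/94 = 0.0638

Step 3 — cumulative fraction after k components = (λ_1 + ... + λ_k) / Σ λ:
  k = 1: 54/94 = 0.5745
  k = 2: (54 + 34)/94 = 88/94 = 0.9362
  k = 3: (54 + 34 + 6)/94 = 94/94 = 1

Summary (fraction, with percent):

explained: PC1 0.5745 (57.45%), PC2 0.3617 (36.17%), PC3 0.0638 (6.38%);  cumulative: 0.5745, 0.9362, 1


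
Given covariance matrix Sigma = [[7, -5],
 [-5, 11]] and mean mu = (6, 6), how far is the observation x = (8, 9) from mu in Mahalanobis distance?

Step 1 — centre the observation: (x - mu) = (2, 3).

Step 2 — invert Sigma. det(Sigma) = 7·11 - (-5)² = 52.
  Sigma^{-1} = (1/det) · [[d, -b], [-b, a]] = [[0.2115, 0.0962],
 [0.0962, 0.1346]].

Step 3 — form the quadratic (x - mu)^T · Sigma^{-1} · (x - mu):
  Sigma^{-1} · (x - mu) = (0.7115, 0.5962).
  (x - mu)^T · [Sigma^{-1} · (x - mu)] = (2)·(0.7115) + (3)·(0.5962) = 3.2115.

Step 4 — take square root: d = √(3.2115) ≈ 1.7921.

d(x, mu) = √(3.2115) ≈ 1.7921


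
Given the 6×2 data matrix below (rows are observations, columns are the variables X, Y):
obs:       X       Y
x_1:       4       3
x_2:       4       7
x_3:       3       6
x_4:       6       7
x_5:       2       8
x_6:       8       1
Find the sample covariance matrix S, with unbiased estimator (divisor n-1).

Step 1 — column means:
  mean(X) = (4 + 4 + 3 + 6 + 2 + 8) / 6 = 27/6 = 4.5
  mean(Y) = (3 + 7 + 6 + 7 + 8 + 1) / 6 = 32/6 = 5.3333

Step 2 — sample covariance S[i,j] = (1/(n-1)) · Σ_k (x_{k,i} - mean_i) · (x_{k,j} - mean_j), with n-1 = 5.
  S[X,X] = ((-0.5)·(-0.5) + (-0.5)·(-0.5) + (-1.5)·(-1.5) + (1.5)·(1.5) + (-2.5)·(-2.5) + (3.5)·(3.5)) / 5 = 23.5/5 = 4.7
  S[X,Y] = ((-0.5)·(-2.3333) + (-0.5)·(1.6667) + (-1.5)·(0.6667) + (1.5)·(1.6667) + (-2.5)·(2.6667) + (3.5)·(-4.3333)) / 5 = -20/5 = -4
  S[Y,Y] = ((-2.3333)·(-2.3333) + (1.6667)·(1.6667) + (0.6667)·(0.6667) + (1.6667)·(1.6667) + (2.6667)·(2.6667) + (-4.3333)·(-4.3333)) / 5 = 37.3333/5 = 7.4667

S is symmetric (S[j,i] = S[i,j]). Assembling:

S = [[4.7, -4],
 [-4, 7.4667]]


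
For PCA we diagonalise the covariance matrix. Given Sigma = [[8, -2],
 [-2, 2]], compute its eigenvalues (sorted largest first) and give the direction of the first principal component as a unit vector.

Step 1 — characteristic polynomial of 2×2 Sigma:
  det(Sigma - λI) = λ² - trace · λ + det = 0.
  trace = 8 + 2 = 10, det = 8·2 - (-2)² = 12.
Step 2 — discriminant:
  Δ = trace² - 4·det = 100 - 48 = 52.
Step 3 — eigenvalues:
  λ = (trace ± √Δ)/2 = (10 ± 7.2111)/2,
  λ_1 = 8.6056,  λ_2 = 1.3944.

Step 4 — unit eigenvector for λ_1: solve (Sigma - λ_1 I)v = 0. First row:
  (8 - 8.6056)·v_x + (-2)·v_y = 0, i.e. (-0.6056)·v_x + (-2)·v_y = 0,
  so v ∝ (b, λ_1 - a) = (-2, 0.6056); multiply by -1 so the first entry is positive: u = (2, -0.6056).
  ||u|| = √((2)² + (-0.6056)²) = √(4.3667) ≈ 2.0897,
  v_1 = u/||u|| ≈ (0.9571, -0.2898) (||v_1|| = 1).

λ_1 = 8.6056,  λ_2 = 1.3944;  v_1 ≈ (0.9571, -0.2898)


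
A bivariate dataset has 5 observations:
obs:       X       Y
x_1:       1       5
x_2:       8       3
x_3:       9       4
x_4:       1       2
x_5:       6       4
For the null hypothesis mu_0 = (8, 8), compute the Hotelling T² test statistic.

Step 1 — sample mean vector:
  mean(X) = (1 + 8 + 9 + 1 + 6) / 5 = 25/5 = 5
  mean(Y) = (5 + 3 + 4 + 2 + 4) / 5 = 18/5 = 3.6
  x̄ = (5, 3.6),  deviation x̄ - mu_0 = (5, 3.6) - (8, 8) = (-3, -4.4).

Step 2 — sample covariance matrix, S[i,j] = (1/(n-1)) · Σ_k (x_{k,i} - mean_i) · (x_{k,j} - mean_j), divisor n-1 = 4:
  S[X,X] = ((-4)·(-4) + (3)·(3) + (4)·(4) + (-4)·(-4) + (1)·(1)) / 4 = 58/4 = 14.5
  S[X,Y] = ((-4)·(1.4) + (3)·(-0.6) + (4)·(0.4) + (-4)·(-1.6) + (1)·(0.4)) / 4 = 1/4 = 0.25
  S[Y,Y] = ((1.4)·(1.4) + (-0.6)·(-0.6) + (0.4)·(0.4) + (-1.6)·(-1.6) + (0.4)·(0.4)) / 4 = 5.2/4 = 1.3
  S = [[14.5, 0.25],
 [0.25, 1.3]].

Step 3 — invert S. det(S) = 14.5·1.3 - (0.25)² = 18.7875.
  S^{-1} = (1/det) · [[d, -b], [-b, a]] = [[0.0692, -0.0133],
 [-0.0133, 0.7718]].

Step 4 — quadratic form (x̄ - mu_0)^T · S^{-1} · (x̄ - mu_0):
  S^{-1} · (x̄ - mu_0) = (-0.149, -3.356),
  (x̄ - mu_0)^T · [...] = (-3)·(-0.149) + (-4.4)·(-3.356) = 15.2133.

Step 5 — scale by n: T² = 5 · 15.2133 = 76.0665.

T² ≈ 76.0665


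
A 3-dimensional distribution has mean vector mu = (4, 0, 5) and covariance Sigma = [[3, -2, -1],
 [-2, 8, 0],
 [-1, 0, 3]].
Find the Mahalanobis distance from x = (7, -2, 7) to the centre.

Step 1 — centre the observation: (x - mu) = (3, -2, 2).

Step 2 — invert Sigma (cofactor / det for 3×3, or solve directly):
  Sigma^{-1} = [[0.4615, 0.1154, 0.1538],
 [0.1154, 0.1538, 0.0385],
 [0.1538, 0.0385, 0.3846]].

Step 3 — form the quadratic (x - mu)^T · Sigma^{-1} · (x - mu):
  Sigma^{-1} · (x - mu) = (1.4615, 0.1154, 1.1538).
  (x - mu)^T · [Sigma^{-1} · (x - mu)] = (3)·(1.4615) + (-2)·(0.1154) + (2)·(1.1538) = 6.4615.

Step 4 — take square root: d = √(6.4615) ≈ 2.542.

d(x, mu) = √(6.4615) ≈ 2.542


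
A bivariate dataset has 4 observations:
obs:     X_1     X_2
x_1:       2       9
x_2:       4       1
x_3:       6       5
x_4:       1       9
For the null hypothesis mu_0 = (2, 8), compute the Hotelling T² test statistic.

Step 1 — sample mean vector:
  mean(X_1) = (2 + 4 + 6 + 1) / 4 = 13/4 = 3.25
  mean(X_2) = (9 + 1 + 5 + 9) / 4 = 24/4 = 6
  x̄ = (3.25, 6),  deviation x̄ - mu_0 = (3.25, 6) - (2, 8) = (1.25, -2).

Step 2 — sample covariance matrix, S[i,j] = (1/(n-1)) · Σ_k (x_{k,i} - mean_i) · (x_{k,j} - mean_j), divisor n-1 = 3:
  S[X_1,X_1] = ((-1.25)·(-1.25) + (0.75)·(0.75) + (2.75)·(2.75) + (-2.25)·(-2.25)) / 3 = 14.75/3 = 4.9167
  S[X_1,X_2] = ((-1.25)·(3) + (0.75)·(-5) + (2.75)·(-1) + (-2.25)·(3)) / 3 = -17/3 = -5.6667
  S[X_2,X_2] = ((3)·(3) + (-5)·(-5) + (-1)·(-1) + (3)·(3)) / 3 = 44/3 = 14.6667
  S = [[4.9167, -5.6667],
 [-5.6667, 14.6667]].

Step 3 — invert S. det(S) = 4.9167·14.6667 - (-5.6667)² = 40.
  S^{-1} = (1/det) · [[d, -b], [-b, a]] = [[0.3667, 0.1417],
 [0.1417, 0.1229]].

Step 4 — quadratic form (x̄ - mu_0)^T · S^{-1} · (x̄ - mu_0):
  S^{-1} · (x̄ - mu_0) = (0.175, -0.0687),
  (x̄ - mu_0)^T · [...] = (1.25)·(0.175) + (-2)·(-0.0687) = 0.3562.

Step 5 — scale by n: T² = 4 · 0.3562 = 1.425.

T² ≈ 1.425


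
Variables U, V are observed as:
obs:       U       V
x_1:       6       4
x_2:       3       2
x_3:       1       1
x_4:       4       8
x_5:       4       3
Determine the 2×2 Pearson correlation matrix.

Step 1 — column means:
  mean(U) = (6 + 3 + 1 + 4 + 4) / 5 = 18/5 = 3.6
  mean(V) = (4 + 2 + 1 + 8 + 3) / 5 = 18/5 = 3.6

Step 2 — sample variances and covariances s[i,j] = (1/(n-1)) · Σ_k (x_{k,i} - mean_i) · (x_{k,j} - mean_j), with n-1 = 4:
  s[U,U] = ((2.4)·(2.4) + (-0.6)·(-0.6) + (-2.6)·(-2.6) + (0.4)·(0.4) + (0.4)·(0.4)) / 4 = 13.2/4 = 3.3
  s[U,V] = ((2.4)·(0.4) + (-0.6)·(-1.6) + (-2.6)·(-2.6) + (0.4)·(4.4) + (0.4)·(-0.6)) / 4 = 10.2/4 = 2.55
  s[V,V] = ((0.4)·(0.4) + (-1.6)·(-1.6) + (-2.6)·(-2.6) + (4.4)·(4.4) + (-0.6)·(-0.6)) / 4 = 29.2/4 = 7.3
  Sample standard deviations s_i = √(s[i,i]):
  s(U) = √(3.3) = 1.8166
  s(V) = √(7.3) = 2.7019

Step 3 — r_{ij} = s_{ij} / (s_i · s_j):
  r[U,U] = 1 (diagonal).
  r[U,V] = 2.55 / (1.8166 · 2.7019) = 2.55 / 4.9082 = 0.5195
  r[V,V] = 1 (diagonal).

R is symmetric with unit diagonal. Assembling:

R = [[1, 0.5195],
 [0.5195, 1]]


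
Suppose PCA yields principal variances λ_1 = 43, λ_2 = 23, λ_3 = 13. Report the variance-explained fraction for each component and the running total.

Step 1 — total variance = trace(Sigma) = Σ λ_i = 43 + 23 + 13 = 79.

Step 2 — fraction explained by component i = λ_i / Σ λ:
  PC1: 43/79 = 0.5443
  PC2: 23/79 = 0.2911
  PC3: 13/79 = 0.1646

Step 3 — cumulative fraction after k components = (λ_1 + ... + λ_k) / Σ λ:
  k = 1: 43/79 = 0.5443
  k = 2: (43 + 23)/79 = 66/79 = 0.8354
  k = 3: (43 + 23 + 13)/79 = 79/79 = 1

Summary (fraction, with percent):

explained: PC1 0.5443 (54.43%), PC2 0.2911 (29.11%), PC3 0.1646 (16.46%);  cumulative: 0.5443, 0.8354, 1


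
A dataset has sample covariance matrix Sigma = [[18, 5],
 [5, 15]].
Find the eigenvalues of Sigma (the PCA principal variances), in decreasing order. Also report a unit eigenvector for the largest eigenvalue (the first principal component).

Step 1 — characteristic polynomial of 2×2 Sigma:
  det(Sigma - λI) = λ² - trace · λ + det = 0.
  trace = 18 + 15 = 33, det = 18·15 - (5)² = 245.
Step 2 — discriminant:
  Δ = trace² - 4·det = 1089 - 980 = 109.
Step 3 — eigenvalues:
  λ = (trace ± √Δ)/2 = (33 ± 10.4403)/2,
  λ_1 = 21.7202,  λ_2 = 11.2798.

Step 4 — unit eigenvector for λ_1: solve (Sigma - λ_1 I)v = 0. First row:
  (18 - 21.7202)·v_x + (5)·v_y = 0, i.e. (-3.7202)·v_x + (5)·v_y = 0,
  so v ∝ (b, λ_1 - a) = (5, 3.7202) = u.
  ||u|| = √((5)² + (3.7202)²) = √(38.8395) ≈ 6.2321,
  v_1 = u/||u|| ≈ (0.8023, 0.5969) (||v_1|| = 1).

λ_1 = 21.7202,  λ_2 = 11.2798;  v_1 ≈ (0.8023, 0.5969)


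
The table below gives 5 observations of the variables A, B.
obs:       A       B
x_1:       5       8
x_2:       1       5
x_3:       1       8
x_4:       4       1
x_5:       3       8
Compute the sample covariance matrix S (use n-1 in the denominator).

Step 1 — column means:
  mean(A) = (5 + 1 + 1 + 4 + 3) / 5 = 14/5 = 2.8
  mean(B) = (8 + 5 + 8 + 1 + 8) / 5 = 30/5 = 6

Step 2 — sample covariance S[i,j] = (1/(n-1)) · Σ_k (x_{k,i} - mean_i) · (x_{k,j} - mean_j), with n-1 = 4.
  S[A,A] = ((2.2)·(2.2) + (-1.8)·(-1.8) + (-1.8)·(-1.8) + (1.2)·(1.2) + (0.2)·(0.2)) / 4 = 12.8/4 = 3.2
  S[A,B] = ((2.2)·(2) + (-1.8)·(-1) + (-1.8)·(2) + (1.2)·(-5) + (0.2)·(2)) / 4 = -3/4 = -0.75
  S[B,B] = ((2)·(2) + (-1)·(-1) + (2)·(2) + (-5)·(-5) + (2)·(2)) / 4 = 38/4 = 9.5

S is symmetric (S[j,i] = S[i,j]). Assembling:

S = [[3.2, -0.75],
 [-0.75, 9.5]]


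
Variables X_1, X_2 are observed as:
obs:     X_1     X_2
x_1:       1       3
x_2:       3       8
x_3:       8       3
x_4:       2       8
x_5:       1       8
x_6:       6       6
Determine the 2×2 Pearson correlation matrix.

Step 1 — column means:
  mean(X_1) = (1 + 3 + 8 + 2 + 1 + 6) / 6 = 21/6 = 3.5
  mean(X_2) = (3 + 8 + 3 + 8 + 8 + 6) / 6 = 36/6 = 6

Step 2 — sample variances and covariances s[i,j] = (1/(n-1)) · Σ_k (x_{k,i} - mean_i) · (x_{k,j} - mean_j), with n-1 = 5:
  s[X_1,X_1] = ((-2.5)·(-2.5) + (-0.5)·(-0.5) + (4.5)·(4.5) + (-1.5)·(-1.5) + (-2.5)·(-2.5) + (2.5)·(2.5)) / 5 = 41.5/5 = 8.3
  s[X_1,X_2] = ((-2.5)·(-3) + (-0.5)·(2) + (4.5)·(-3) + (-1.5)·(2) + (-2.5)·(2) + (2.5)·(0)) / 5 = -15/5 = -3
  s[X_2,X_2] = ((-3)·(-3) + (2)·(2) + (-3)·(-3) + (2)·(2) + (2)·(2) + (0)·(0)) / 5 = 30/5 = 6
  Sample standard deviations s_i = √(s[i,i]):
  s(X_1) = √(8.3) = 2.881
  s(X_2) = √(6) = 2.4495

Step 3 — r_{ij} = s_{ij} / (s_i · s_j):
  r[X_1,X_1] = 1 (diagonal).
  r[X_1,X_2] = -3 / (2.881 · 2.4495) = -3 / 7.0569 = -0.4251
  r[X_2,X_2] = 1 (diagonal).

R is symmetric with unit diagonal. Assembling:

R = [[1, -0.4251],
 [-0.4251, 1]]


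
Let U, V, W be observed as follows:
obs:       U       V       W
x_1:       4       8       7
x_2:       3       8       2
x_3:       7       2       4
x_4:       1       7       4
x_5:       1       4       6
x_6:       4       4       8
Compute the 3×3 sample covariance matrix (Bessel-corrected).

Step 1 — column means:
  mean(U) = (4 + 3 + 7 + 1 + 1 + 4) / 6 = 20/6 = 3.3333
  mean(V) = (8 + 8 + 2 + 7 + 4 + 4) / 6 = 33/6 = 5.5
  mean(W) = (7 + 2 + 4 + 4 + 6 + 8) / 6 = 31/6 = 5.1667

Step 2 — sample covariance S[i,j] = (1/(n-1)) · Σ_k (x_{k,i} - mean_i) · (x_{k,j} - mean_j), with n-1 = 5.
  S[U,U] = ((0.6667)·(0.6667) + (-0.3333)·(-0.3333) + (3.6667)·(3.6667) + (-2.3333)·(-2.3333) + (-2.3333)·(-2.3333) + (0.6667)·(0.6667)) / 5 = 25.3333/5 = 5.0667
  S[U,V] = ((0.6667)·(2.5) + (-0.3333)·(2.5) + (3.6667)·(-3.5) + (-2.3333)·(1.5) + (-2.3333)·(-1.5) + (0.6667)·(-1.5)) / 5 = -13/5 = -2.6
  S[U,W] = ((0.6667)·(1.8333) + (-0.3333)·(-3.1667) + (3.6667)·(-1.1667) + (-2.3333)·(-1.1667) + (-2.3333)·(0.8333) + (0.6667)·(2.8333)) / 5 = 0.6667/5 = 0.1333
  S[V,V] = ((2.5)·(2.5) + (2.5)·(2.5) + (-3.5)·(-3.5) + (1.5)·(1.5) + (-1.5)·(-1.5) + (-1.5)·(-1.5)) / 5 = 31.5/5 = 6.3
  S[V,W] = ((2.5)·(1.8333) + (2.5)·(-3.1667) + (-3.5)·(-1.1667) + (1.5)·(-1.1667) + (-1.5)·(0.8333) + (-1.5)·(2.8333)) / 5 = -6.5/5 = -1.3
  S[W,W] = ((1.8333)·(1.8333) + (-3.1667)·(-3.1667) + (-1.1667)·(-1.1667) + (-1.1667)·(-1.1667) + (0.8333)·(0.8333) + (2.8333)·(2.8333)) / 5 = 24.8333/5 = 4.9667

S is symmetric (S[j,i] = S[i,j]). Assembling:

S = [[5.0667, -2.6, 0.1333],
 [-2.6, 6.3, -1.3],
 [0.1333, -1.3, 4.9667]]


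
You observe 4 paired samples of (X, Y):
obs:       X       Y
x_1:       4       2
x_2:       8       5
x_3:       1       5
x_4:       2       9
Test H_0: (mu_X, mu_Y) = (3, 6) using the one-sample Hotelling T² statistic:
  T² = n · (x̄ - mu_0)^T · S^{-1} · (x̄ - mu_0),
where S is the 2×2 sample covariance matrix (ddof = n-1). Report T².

Step 1 — sample mean vector:
  mean(X) = (4 + 8 + 1 + 2) / 4 = 15/4 = 3.75
  mean(Y) = (2 + 5 + 5 + 9) / 4 = 21/4 = 5.25
  x̄ = (3.75, 5.25),  deviation x̄ - mu_0 = (3.75, 5.25) - (3, 6) = (0.75, -0.75).

Step 2 — sample covariance matrix, S[i,j] = (1/(n-1)) · Σ_k (x_{k,i} - mean_i) · (x_{k,j} - mean_j), divisor n-1 = 3:
  S[X,X] = ((0.25)·(0.25) + (4.25)·(4.25) + (-2.75)·(-2.75) + (-1.75)·(-1.75)) / 3 = 28.75/3 = 9.5833
  S[X,Y] = ((0.25)·(-3.25) + (4.25)·(-0.25) + (-2.75)·(-0.25) + (-1.75)·(3.75)) / 3 = -7.75/3 = -2.5833
  S[Y,Y] = ((-3.25)·(-3.25) + (-0.25)·(-0.25) + (-0.25)·(-0.25) + (3.75)·(3.75)) / 3 = 24.75/3 = 8.25
  S = [[9.5833, -2.5833],
 [-2.5833, 8.25]].

Step 3 — invert S. det(S) = 9.5833·8.25 - (-2.5833)² = 72.3889.
  S^{-1} = (1/det) · [[d, -b], [-b, a]] = [[0.114, 0.0357],
 [0.0357, 0.1324]].

Step 4 — quadratic form (x̄ - mu_0)^T · S^{-1} · (x̄ - mu_0):
  S^{-1} · (x̄ - mu_0) = (0.0587, -0.0725),
  (x̄ - mu_0)^T · [...] = (0.75)·(0.0587) + (-0.75)·(-0.0725) = 0.0984.

Step 5 — scale by n: T² = 4 · 0.0984 = 0.3937.

T² ≈ 0.3937


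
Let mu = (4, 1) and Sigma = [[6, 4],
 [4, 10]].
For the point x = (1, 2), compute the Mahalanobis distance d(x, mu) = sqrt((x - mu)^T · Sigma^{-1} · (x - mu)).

Step 1 — centre the observation: (x - mu) = (-3, 1).

Step 2 — invert Sigma. det(Sigma) = 6·10 - (4)² = 44.
  Sigma^{-1} = (1/det) · [[d, -b], [-b, a]] = [[0.2273, -0.0909],
 [-0.0909, 0.1364]].

Step 3 — form the quadratic (x - mu)^T · Sigma^{-1} · (x - mu):
  Sigma^{-1} · (x - mu) = (-0.7727, 0.4091).
  (x - mu)^T · [Sigma^{-1} · (x - mu)] = (-3)·(-0.7727) + (1)·(0.4091) = 2.7273.

Step 4 — take square root: d = √(2.7273) ≈ 1.6514.

d(x, mu) = √(2.7273) ≈ 1.6514


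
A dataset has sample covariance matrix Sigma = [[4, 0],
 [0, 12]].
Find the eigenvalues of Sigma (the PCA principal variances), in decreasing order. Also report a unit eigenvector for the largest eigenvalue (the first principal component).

Step 1 — characteristic polynomial of 2×2 Sigma:
  det(Sigma - λI) = λ² - trace · λ + det = 0.
  trace = 4 + 12 = 16, det = 4·12 - (0)² = 48.
Step 2 — discriminant:
  Δ = trace² - 4·det = 256 - 192 = 64.
Step 3 — eigenvalues:
  λ = (trace ± √Δ)/2 = (16 ± 8)/2,
  λ_1 = 12,  λ_2 = 4.

Step 4 — unit eigenvector for λ_1: Sigma is diagonal, so its eigenvectors are the coordinate axes. λ_1 = 12 is the diagonal entry on the second coordinate axis, hence
  v_1 = (0, 1) (||v_1|| = 1).

λ_1 = 12,  λ_2 = 4;  v_1 ≈ (0, 1)


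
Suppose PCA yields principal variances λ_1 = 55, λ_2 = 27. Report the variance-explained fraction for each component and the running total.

Step 1 — total variance = trace(Sigma) = Σ λ_i = 55 + 27 = 82.

Step 2 — fraction explained by component i = λ_i / Σ λ:
  PC1: 55/82 = 0.6707
  PC2: 27/82 = 0.3293

Step 3 — cumulative fraction after k components = (λ_1 + ... + λ_k) / Σ λ:
  k = 1: 55/82 = 0.6707
  k = 2: (55 + 27)/82 = 82/82 = 1

Summary (fraction, with percent):

explained: PC1 0.6707 (67.07%), PC2 0.3293 (32.93%);  cumulative: 0.6707, 1


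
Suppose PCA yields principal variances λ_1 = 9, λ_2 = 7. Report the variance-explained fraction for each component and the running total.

Step 1 — total variance = trace(Sigma) = Σ λ_i = 9 + 7 = 16.

Step 2 — fraction explained by component i = λ_i / Σ λ:
  PC1: 9/16 = 0.5625
  PC2: 7/16 = 0.4375

Step 3 — cumulative fraction after k components = (λ_1 + ... + λ_k) / Σ λ:
  k = 1: 9/16 = 0.5625
  k = 2: (9 + 7)/16 = 16/16 = 1

Summary (fraction, with percent):

explained: PC1 0.5625 (56.25%), PC2 0.4375 (43.75%);  cumulative: 0.5625, 1


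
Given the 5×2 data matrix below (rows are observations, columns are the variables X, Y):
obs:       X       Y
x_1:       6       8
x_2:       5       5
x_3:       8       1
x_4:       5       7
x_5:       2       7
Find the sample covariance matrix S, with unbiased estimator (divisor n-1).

Step 1 — column means:
  mean(X) = (6 + 5 + 8 + 5 + 2) / 5 = 26/5 = 5.2
  mean(Y) = (8 + 5 + 1 + 7 + 7) / 5 = 28/5 = 5.6

Step 2 — sample covariance S[i,j] = (1/(n-1)) · Σ_k (x_{k,i} - mean_i) · (x_{k,j} - mean_j), with n-1 = 4.
  S[X,X] = ((0.8)·(0.8) + (-0.2)·(-0.2) + (2.8)·(2.8) + (-0.2)·(-0.2) + (-3.2)·(-3.2)) / 4 = 18.8/4 = 4.7
  S[X,Y] = ((0.8)·(2.4) + (-0.2)·(-0.6) + (2.8)·(-4.6) + (-0.2)·(1.4) + (-3.2)·(1.4)) / 4 = -15.6/4 = -3.9
  S[Y,Y] = ((2.4)·(2.4) + (-0.6)·(-0.6) + (-4.6)·(-4.6) + (1.4)·(1.4) + (1.4)·(1.4)) / 4 = 31.2/4 = 7.8

S is symmetric (S[j,i] = S[i,j]). Assembling:

S = [[4.7, -3.9],
 [-3.9, 7.8]]


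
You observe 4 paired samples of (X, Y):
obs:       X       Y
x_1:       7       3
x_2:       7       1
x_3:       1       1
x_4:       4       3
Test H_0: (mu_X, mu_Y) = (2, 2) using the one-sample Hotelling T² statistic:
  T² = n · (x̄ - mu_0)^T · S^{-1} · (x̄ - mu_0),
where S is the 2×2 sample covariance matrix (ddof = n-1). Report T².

Step 1 — sample mean vector:
  mean(X) = (7 + 7 + 1 + 4) / 4 = 19/4 = 4.75
  mean(Y) = (3 + 1 + 1 + 3) / 4 = 8/4 = 2
  x̄ = (4.75, 2),  deviation x̄ - mu_0 = (4.75, 2) - (2, 2) = (2.75, 0).

Step 2 — sample covariance matrix, S[i,j] = (1/(n-1)) · Σ_k (x_{k,i} - mean_i) · (x_{k,j} - mean_j), divisor n-1 = 3:
  S[X,X] = ((2.25)·(2.25) + (2.25)·(2.25) + (-3.75)·(-3.75) + (-0.75)·(-0.75)) / 3 = 24.75/3 = 8.25
  S[X,Y] = ((2.25)·(1) + (2.25)·(-1) + (-3.75)·(-1) + (-0.75)·(1)) / 3 = 3/3 = 1
  S[Y,Y] = ((1)·(1) + (-1)·(-1) + (-1)·(-1) + (1)·(1)) / 3 = 4/3 = 1.3333
  S = [[8.25, 1],
 [1, 1.3333]].

Step 3 — invert S. det(S) = 8.25·1.3333 - (1)² = 10.
  S^{-1} = (1/det) · [[d, -b], [-b, a]] = [[0.1333, -0.1],
 [-0.1, 0.825]].

Step 4 — quadratic form (x̄ - mu_0)^T · S^{-1} · (x̄ - mu_0):
  S^{-1} · (x̄ - mu_0) = (0.3667, -0.275),
  (x̄ - mu_0)^T · [...] = (2.75)·(0.3667) + (0)·(-0.275) = 1.0083.

Step 5 — scale by n: T² = 4 · 1.0083 = 4.0333.

T² ≈ 4.0333


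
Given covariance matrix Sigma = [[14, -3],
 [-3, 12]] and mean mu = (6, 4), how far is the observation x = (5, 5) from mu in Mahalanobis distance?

Step 1 — centre the observation: (x - mu) = (-1, 1).

Step 2 — invert Sigma. det(Sigma) = 14·12 - (-3)² = 159.
  Sigma^{-1} = (1/det) · [[d, -b], [-b, a]] = [[0.0755, 0.0189],
 [0.0189, 0.0881]].

Step 3 — form the quadratic (x - mu)^T · Sigma^{-1} · (x - mu):
  Sigma^{-1} · (x - mu) = (-0.0566, 0.0692).
  (x - mu)^T · [Sigma^{-1} · (x - mu)] = (-1)·(-0.0566) + (1)·(0.0692) = 0.1258.

Step 4 — take square root: d = √(0.1258) ≈ 0.3547.

d(x, mu) = √(0.1258) ≈ 0.3547


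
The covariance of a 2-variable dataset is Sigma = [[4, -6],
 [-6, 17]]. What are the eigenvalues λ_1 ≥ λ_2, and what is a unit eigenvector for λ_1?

Step 1 — characteristic polynomial of 2×2 Sigma:
  det(Sigma - λI) = λ² - trace · λ + det = 0.
  trace = 4 + 17 = 21, det = 4·17 - (-6)² = 32.
Step 2 — discriminant:
  Δ = trace² - 4·det = 441 - 128 = 313.
Step 3 — eigenvalues:
  λ = (trace ± √Δ)/2 = (21 ± 17.6918)/2,
  λ_1 = 19.3459,  λ_2 = 1.6541.

Step 4 — unit eigenvector for λ_1: solve (Sigma - λ_1 I)v = 0. First row:
  (4 - 19.3459)·v_x + (-6)·v_y = 0, i.e. (-15.3459)·v_x + (-6)·v_y = 0,
  so v ∝ (b, λ_1 - a) = (-6, 15.3459); multiply by -1 so the first entry is positive: u = (6, -15.3459).
  ||u|| = √((6)² + (-15.3459)²) = √(271.4967) ≈ 16.4772,
  v_1 = u/||u|| ≈ (0.3641, -0.9313) (||v_1|| = 1).

λ_1 = 19.3459,  λ_2 = 1.6541;  v_1 ≈ (0.3641, -0.9313)


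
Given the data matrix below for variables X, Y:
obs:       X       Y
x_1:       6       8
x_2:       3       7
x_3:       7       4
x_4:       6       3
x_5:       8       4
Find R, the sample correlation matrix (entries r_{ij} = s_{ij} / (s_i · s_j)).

Step 1 — column means:
  mean(X) = (6 + 3 + 7 + 6 + 8) / 5 = 30/5 = 6
  mean(Y) = (8 + 7 + 4 + 3 + 4) / 5 = 26/5 = 5.2

Step 2 — sample variances and covariances s[i,j] = (1/(n-1)) · Σ_k (x_{k,i} - mean_i) · (x_{k,j} - mean_j), with n-1 = 4:
  s[X,X] = ((0)·(0) + (-3)·(-3) + (1)·(1) + (0)·(0) + (2)·(2)) / 4 = 14/4 = 3.5
  s[X,Y] = ((0)·(2.8) + (-3)·(1.8) + (1)·(-1.2) + (0)·(-2.2) + (2)·(-1.2)) / 4 = -9/4 = -2.25
  s[Y,Y] = ((2.8)·(2.8) + (1.8)·(1.8) + (-1.2)·(-1.2) + (-2.2)·(-2.2) + (-1.2)·(-1.2)) / 4 = 18.8/4 = 4.7
  Sample standard deviations s_i = √(s[i,i]):
  s(X) = √(3.5) = 1.8708
  s(Y) = √(4.7) = 2.1679

Step 3 — r_{ij} = s_{ij} / (s_i · s_j):
  r[X,X] = 1 (diagonal).
  r[X,Y] = -2.25 / (1.8708 · 2.1679) = -2.25 / 4.0559 = -0.5548
  r[Y,Y] = 1 (diagonal).

R is symmetric with unit diagonal. Assembling:

R = [[1, -0.5548],
 [-0.5548, 1]]


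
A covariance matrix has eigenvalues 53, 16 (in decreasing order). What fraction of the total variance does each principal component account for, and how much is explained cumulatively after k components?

Step 1 — total variance = trace(Sigma) = Σ λ_i = 53 + 16 = 69.

Step 2 — fraction explained by component i = λ_i / Σ λ:
  PC1: 53/69 = 0.7681
  PC2: 16/69 = 0.2319

Step 3 — cumulative fraction after k components = (λ_1 + ... + λ_k) / Σ λ:
  k = 1: 53/69 = 0.7681
  k = 2: (53 + 16)/69 = 69/69 = 1

Summary (fraction, with percent):

explained: PC1 0.7681 (76.81%), PC2 0.2319 (23.19%);  cumulative: 0.7681, 1


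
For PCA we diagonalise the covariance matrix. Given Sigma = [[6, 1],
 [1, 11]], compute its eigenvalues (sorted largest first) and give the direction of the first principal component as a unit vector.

Step 1 — characteristic polynomial of 2×2 Sigma:
  det(Sigma - λI) = λ² - trace · λ + det = 0.
  trace = 6 + 11 = 17, det = 6·11 - (1)² = 65.
Step 2 — discriminant:
  Δ = trace² - 4·det = 289 - 260 = 29.
Step 3 — eigenvalues:
  λ = (trace ± √Δ)/2 = (17 ± 5.3852)/2,
  λ_1 = 11.1926,  λ_2 = 5.8074.

Step 4 — unit eigenvector for λ_1: solve (Sigma - λ_1 I)v = 0. First row:
  (6 - 11.1926)·v_x + (1)·v_y = 0, i.e. (-5.1926)·v_x + (1)·v_y = 0,
  so v ∝ (b, λ_1 - a) = (1, 5.1926) = u.
  ||u|| = √((1)² + (5.1926)²) = √(27.9629) ≈ 5.288,
  v_1 = u/||u|| ≈ (0.1891, 0.982) (||v_1|| = 1).

λ_1 = 11.1926,  λ_2 = 5.8074;  v_1 ≈ (0.1891, 0.982)


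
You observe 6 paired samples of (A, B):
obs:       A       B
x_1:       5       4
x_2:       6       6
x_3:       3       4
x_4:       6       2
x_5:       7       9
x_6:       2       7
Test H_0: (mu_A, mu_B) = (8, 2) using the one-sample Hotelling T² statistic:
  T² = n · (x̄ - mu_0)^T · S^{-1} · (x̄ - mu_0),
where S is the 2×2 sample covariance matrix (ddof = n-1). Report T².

Step 1 — sample mean vector:
  mean(A) = (5 + 6 + 3 + 6 + 7 + 2) / 6 = 29/6 = 4.8333
  mean(B) = (4 + 6 + 4 + 2 + 9 + 7) / 6 = 32/6 = 5.3333
  x̄ = (4.8333, 5.3333),  deviation x̄ - mu_0 = (4.8333, 5.3333) - (8, 2) = (-3.1667, 3.3333).

Step 2 — sample covariance matrix, S[i,j] = (1/(n-1)) · Σ_k (x_{k,i} - mean_i) · (x_{k,j} - mean_j), divisor n-1 = 5:
  S[A,A] = ((0.1667)·(0.1667) + (1.1667)·(1.1667) + (-1.8333)·(-1.8333) + (1.1667)·(1.1667) + (2.1667)·(2.1667) + (-2.8333)·(-2.8333)) / 5 = 18.8333/5 = 3.7667
  S[A,B] = ((0.1667)·(-1.3333) + (1.1667)·(0.6667) + (-1.8333)·(-1.3333) + (1.1667)·(-3.3333) + (2.1667)·(3.6667) + (-2.8333)·(1.6667)) / 5 = 2.3333/5 = 0.4667
  S[B,B] = ((-1.3333)·(-1.3333) + (0.6667)·(0.6667) + (-1.3333)·(-1.3333) + (-3.3333)·(-3.3333) + (3.6667)·(3.6667) + (1.6667)·(1.6667)) / 5 = 31.3333/5 = 6.2667
  S = [[3.7667, 0.4667],
 [0.4667, 6.2667]].

Step 3 — invert S. det(S) = 3.7667·6.2667 - (0.4667)² = 23.3867.
  S^{-1} = (1/det) · [[d, -b], [-b, a]] = [[0.268, -0.02],
 [-0.02, 0.1611]].

Step 4 — quadratic form (x̄ - mu_0)^T · S^{-1} · (x̄ - mu_0):
  S^{-1} · (x̄ - mu_0) = (-0.9151, 0.6001),
  (x̄ - mu_0)^T · [...] = (-3.1667)·(-0.9151) + (3.3333)·(0.6001) = 4.8979.

Step 5 — scale by n: T² = 6 · 4.8979 = 29.3871.

T² ≈ 29.3871
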